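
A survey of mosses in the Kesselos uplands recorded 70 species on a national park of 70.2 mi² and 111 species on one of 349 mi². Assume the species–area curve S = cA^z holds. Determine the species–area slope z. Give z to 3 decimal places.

0.287

Taking logs: ln S = ln c + z ln A, so z = (ln S₂ − ln S₁)/(ln A₂ − ln A₁).
z = ln(111/70) / ln(349/70.2) = ln(1.586) / ln(4.972) = 0.4610 / 1.6037 = 0.2875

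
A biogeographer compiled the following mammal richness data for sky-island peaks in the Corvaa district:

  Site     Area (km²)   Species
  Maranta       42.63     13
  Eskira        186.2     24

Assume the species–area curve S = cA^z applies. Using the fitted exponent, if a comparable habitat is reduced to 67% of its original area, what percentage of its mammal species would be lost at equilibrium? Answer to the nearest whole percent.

15%

z = ln(24/13) / ln(186.2/42.63) = 0.6131 / 1.4743 = 0.4159
S_new/S_old = (A_new/A_old)^z = 0.67^0.4159 = exp(0.4159 × -0.4005) = 0.8466
Fraction lost = 1 − 0.8466 = 0.1534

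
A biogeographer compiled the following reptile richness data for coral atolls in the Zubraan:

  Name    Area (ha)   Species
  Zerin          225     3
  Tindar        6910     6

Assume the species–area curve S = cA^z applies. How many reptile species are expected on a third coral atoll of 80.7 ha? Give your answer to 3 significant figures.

z = ln(6/3) / ln(6910/225) = 0.6931 / 3.4246 = 0.2024
c = 3 / 225^0.2024 = 3 / 2.993 = 1.002
S₃ = 1.002 × 80.7^0.2024 = 1.002 × 2.432 ≈ 2.438

2.44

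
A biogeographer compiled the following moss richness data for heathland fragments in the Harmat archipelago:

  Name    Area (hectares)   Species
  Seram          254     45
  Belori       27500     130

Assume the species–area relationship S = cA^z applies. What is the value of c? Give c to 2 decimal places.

z = ln(S₂/S₁) / ln(A₂/A₁) = ln(130/45) / ln(27500/254) = 1.0609 / 4.6846 = 0.2265
c = S₁ / A₁^z = 45 / 254^0.2265 = 45 / 3.504 = 12.84

12.84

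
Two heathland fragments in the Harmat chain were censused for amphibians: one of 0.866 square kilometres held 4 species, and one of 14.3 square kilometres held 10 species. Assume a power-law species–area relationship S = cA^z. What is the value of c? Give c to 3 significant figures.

z = ln(S₂/S₁) / ln(A₂/A₁) = ln(10/4) / ln(14.3/0.866) = 0.9163 / 2.8041 = 0.3268
c = S₁ / A₁^z = 4 / 0.866^0.3268 = 4 / 0.9541 = 4.193

4.19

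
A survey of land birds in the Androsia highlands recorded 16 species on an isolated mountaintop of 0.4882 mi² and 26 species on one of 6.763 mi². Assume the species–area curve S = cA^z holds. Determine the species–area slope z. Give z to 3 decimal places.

0.185

Taking logs: ln S = ln c + z ln A, so z = (ln S₂ − ln S₁)/(ln A₂ − ln A₁).
z = ln(26/16) / ln(6.763/0.4882) = ln(1.625) / ln(13.85) = 0.4855 / 2.6285 = 0.1847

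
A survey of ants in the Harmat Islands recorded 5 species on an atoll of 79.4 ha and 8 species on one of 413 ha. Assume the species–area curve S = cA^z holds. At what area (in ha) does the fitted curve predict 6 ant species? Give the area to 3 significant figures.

151 ha

z = ln(8/5) / ln(413/79.4) = 0.4700 / 1.6489 = 0.2850
c = 5 / 79.4^0.2850 = 5 / 3.479 = 1.437
A = (6/1.437)^(1/0.2850) ⇒ ln A = ln(4.175)/0.2850 = 5.0142
A = e^5.0142 ≈ 150.5 ha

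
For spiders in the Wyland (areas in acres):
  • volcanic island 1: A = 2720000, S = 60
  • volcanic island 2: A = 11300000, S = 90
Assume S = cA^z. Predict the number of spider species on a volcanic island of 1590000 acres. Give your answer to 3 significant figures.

z = ln(90/60) / ln(11300000/2720000) = 0.4055 / 1.4242 = 0.2847
c = 60 / 2720000^0.2847 = 60 / 67.91 = 0.8835
S₃ = 0.8835 × 1590000^0.2847 = 0.8835 × 58.28 ≈ 51.5

51.5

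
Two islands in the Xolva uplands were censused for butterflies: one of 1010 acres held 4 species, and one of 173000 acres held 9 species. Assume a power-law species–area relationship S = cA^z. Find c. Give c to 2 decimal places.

z = ln(S₂/S₁) / ln(A₂/A₁) = ln(9/4) / ln(173000/1010) = 0.8109 / 5.1433 = 0.1577
c = S₁ / A₁^z = 4 / 1010^0.1577 = 4 / 2.976 = 1.344

1.34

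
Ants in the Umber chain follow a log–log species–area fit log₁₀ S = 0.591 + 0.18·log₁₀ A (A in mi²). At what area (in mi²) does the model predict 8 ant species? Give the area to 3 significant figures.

54.2 mi²

8 = 3.899 × A^0.18  ⇒  A^0.18 = 8/3.899 = 2.052
ln A = ln(2.052) / 0.18 = 0.7186 / 0.18 = 3.9923
A = e^3.9923 ≈ 54.18 mi²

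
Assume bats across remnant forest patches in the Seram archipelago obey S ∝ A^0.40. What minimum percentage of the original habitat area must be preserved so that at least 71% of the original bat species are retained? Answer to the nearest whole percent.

42%

Need (A_new/A_old)^0.4 = 0.71, so A_new/A_old = 0.71^(1/0.4) = 0.71^2.5
ln(A_new/A_old) = ln 0.71 / 0.4 = -0.3425 / 0.4 = -0.8562
A_new/A_old = e^-0.8562 ≈ 0.4248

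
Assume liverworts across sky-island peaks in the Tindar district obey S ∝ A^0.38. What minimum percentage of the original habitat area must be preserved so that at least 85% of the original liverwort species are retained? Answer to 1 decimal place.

65.2%

Need (A_new/A_old)^0.38 = 0.85, so A_new/A_old = 0.85^(1/0.38) = 0.85^2.632
ln(A_new/A_old) = ln 0.85 / 0.38 = -0.1625 / 0.38 = -0.4277
A_new/A_old = e^-0.4277 ≈ 0.652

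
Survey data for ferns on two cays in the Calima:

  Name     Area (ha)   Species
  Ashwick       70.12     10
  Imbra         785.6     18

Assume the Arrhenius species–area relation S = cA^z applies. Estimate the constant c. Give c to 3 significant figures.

z = ln(S₂/S₁) / ln(A₂/A₁) = ln(18/10) / ln(785.6/70.12) = 0.5878 / 2.4162 = 0.2433
c = S₁ / A₁^z = 10 / 70.12^0.2433 = 10 / 2.812 = 3.556

3.56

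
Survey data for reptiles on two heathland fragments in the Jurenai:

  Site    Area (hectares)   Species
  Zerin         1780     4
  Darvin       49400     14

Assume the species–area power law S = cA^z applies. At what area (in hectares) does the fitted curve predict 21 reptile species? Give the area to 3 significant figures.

145000 hectares

z = ln(14/4) / ln(49400/1780) = 1.2528 / 3.3233 = 0.3770
c = 4 / 1780^0.3770 = 4 / 16.8 = 0.2381
A = (21/0.2381)^(1/0.3770) ⇒ ln A = ln(88.19)/0.3770 = 11.8833
A = e^11.8833 ≈ 144831 hectares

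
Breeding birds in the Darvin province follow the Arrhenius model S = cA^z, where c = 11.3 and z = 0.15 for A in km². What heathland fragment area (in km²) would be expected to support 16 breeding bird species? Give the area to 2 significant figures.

16 = 11.3 × A^0.15  ⇒  A^0.15 = 16/11.3 = 1.416
ln A = ln(1.416) / 0.15 = 0.3478 / 0.15 = 2.3186
A = e^2.3186 ≈ 10.16 km²

10 km²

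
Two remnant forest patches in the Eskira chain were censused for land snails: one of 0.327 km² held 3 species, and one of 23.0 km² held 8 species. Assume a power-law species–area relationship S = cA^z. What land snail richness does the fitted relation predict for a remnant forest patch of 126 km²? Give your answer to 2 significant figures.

12

z = ln(8/3) / ln(23/0.327) = 0.9808 / 4.2533 = 0.2306
c = 3 / 0.327^0.2306 = 3 / 0.7728 = 3.882
S₃ = 3.882 × 126^0.2306 = 3.882 × 3.05 ≈ 11.84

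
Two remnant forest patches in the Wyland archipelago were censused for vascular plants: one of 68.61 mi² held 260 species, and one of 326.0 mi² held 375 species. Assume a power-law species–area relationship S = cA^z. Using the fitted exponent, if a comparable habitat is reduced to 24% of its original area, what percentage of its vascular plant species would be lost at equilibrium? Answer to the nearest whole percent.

z = ln(375/260) / ln(326/68.61) = 0.3662 / 1.5585 = 0.2350
S_new/S_old = (A_new/A_old)^z = 0.24^0.2350 = exp(0.2350 × -1.4271) = 0.7151
Fraction lost = 1 − 0.7151 = 0.2849

28%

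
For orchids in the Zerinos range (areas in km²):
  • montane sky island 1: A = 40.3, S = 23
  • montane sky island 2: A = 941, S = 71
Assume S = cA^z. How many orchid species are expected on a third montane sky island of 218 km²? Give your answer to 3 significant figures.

z = ln(71/23) / ln(941/40.3) = 1.1272 / 3.1506 = 0.3578
c = 23 / 40.3^0.3578 = 23 / 3.753 = 6.129
S₃ = 6.129 × 218^0.3578 = 6.129 × 6.865 ≈ 42.08

42.1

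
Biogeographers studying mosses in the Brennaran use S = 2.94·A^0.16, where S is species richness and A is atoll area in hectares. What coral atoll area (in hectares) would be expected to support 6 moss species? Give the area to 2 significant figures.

86 hectares

6 = 2.94 × A^0.16  ⇒  A^0.16 = 6/2.94 = 2.041
ln A = ln(2.041) / 0.16 = 0.7133 / 0.16 = 4.4584
A = e^4.4584 ≈ 86.35 hectares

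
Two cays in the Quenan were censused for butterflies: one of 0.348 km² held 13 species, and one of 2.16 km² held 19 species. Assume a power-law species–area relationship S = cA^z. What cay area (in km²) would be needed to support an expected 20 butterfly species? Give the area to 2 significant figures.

2.8 km²

z = ln(19/13) / ln(2.16/0.348) = 0.3795 / 1.8257 = 0.2079
c = 13 / 0.348^0.2079 = 13 / 0.803 = 16.19
A = (20/16.19)^(1/0.2079) ⇒ ln A = ln(1.235)/0.2079 = 1.0169
A = e^1.0169 ≈ 2.765 km²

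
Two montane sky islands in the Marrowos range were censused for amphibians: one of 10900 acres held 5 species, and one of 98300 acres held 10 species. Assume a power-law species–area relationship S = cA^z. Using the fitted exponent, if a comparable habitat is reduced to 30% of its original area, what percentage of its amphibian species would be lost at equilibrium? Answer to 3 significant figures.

31.6%

z = ln(10/5) / ln(98300/10900) = 0.6931 / 2.1993 = 0.3152
S_new/S_old = (A_new/A_old)^z = 0.3^0.3152 = exp(0.3152 × -1.2040) = 0.6842
Fraction lost = 1 − 0.6842 = 0.3158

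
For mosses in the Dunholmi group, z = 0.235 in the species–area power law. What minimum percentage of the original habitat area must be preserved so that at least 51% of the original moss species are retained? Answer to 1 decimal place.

5.7%

Need (A_new/A_old)^0.235 = 0.51, so A_new/A_old = 0.51^(1/0.235) = 0.51^4.255
ln(A_new/A_old) = ln 0.51 / 0.235 = -0.6733 / 0.235 = -2.8653
A_new/A_old = e^-2.8653 ≈ 0.05697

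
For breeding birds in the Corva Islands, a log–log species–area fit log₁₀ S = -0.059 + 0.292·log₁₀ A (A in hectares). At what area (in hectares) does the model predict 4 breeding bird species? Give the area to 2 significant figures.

180 hectares

4 = 0.873 × A^0.292  ⇒  A^0.292 = 4/0.873 = 4.582
ln A = ln(4.582) / 0.292 = 1.5221 / 0.292 = 5.2128
A = e^5.2128 ≈ 183.6 hectares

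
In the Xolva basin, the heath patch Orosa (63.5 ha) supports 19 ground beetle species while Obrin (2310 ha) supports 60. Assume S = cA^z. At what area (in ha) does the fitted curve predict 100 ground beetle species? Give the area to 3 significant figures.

11400 ha

z = ln(60/19) / ln(2310/63.5) = 1.1499 / 3.5940 = 0.3200
c = 19 / 63.5^0.3200 = 19 / 3.774 = 5.034
A = (100/5.034)^(1/0.3200) ⇒ ln A = ln(19.86)/0.3200 = 9.3416
A = e^9.3416 ≈ 11402 ha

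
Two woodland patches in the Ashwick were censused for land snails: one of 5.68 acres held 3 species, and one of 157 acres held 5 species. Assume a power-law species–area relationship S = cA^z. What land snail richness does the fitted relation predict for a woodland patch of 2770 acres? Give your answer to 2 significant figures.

7.8

z = ln(5/3) / ln(157/5.68) = 0.5108 / 3.3193 = 0.1539
c = 3 / 5.68^0.1539 = 3 / 1.306 = 2.296
S₃ = 2.296 × 2770^0.1539 = 2.296 × 3.387 ≈ 7.777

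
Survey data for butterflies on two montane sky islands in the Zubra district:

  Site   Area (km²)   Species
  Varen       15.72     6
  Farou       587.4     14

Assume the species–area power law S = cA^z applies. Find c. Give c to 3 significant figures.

3.15

z = ln(S₂/S₁) / ln(A₂/A₁) = ln(14/6) / ln(587.4/15.72) = 0.8473 / 3.6208 = 0.2340
c = S₁ / A₁^z = 6 / 15.72^0.2340 = 6 / 1.905 = 3.149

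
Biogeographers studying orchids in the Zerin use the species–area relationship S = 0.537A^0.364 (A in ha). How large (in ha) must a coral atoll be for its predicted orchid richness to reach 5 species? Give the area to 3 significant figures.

459 ha

5 = 0.537 × A^0.364  ⇒  A^0.364 = 5/0.537 = 9.311
ln A = ln(9.311) / 0.364 = 2.2312 / 0.364 = 6.1297
A = e^6.1297 ≈ 459.3 ha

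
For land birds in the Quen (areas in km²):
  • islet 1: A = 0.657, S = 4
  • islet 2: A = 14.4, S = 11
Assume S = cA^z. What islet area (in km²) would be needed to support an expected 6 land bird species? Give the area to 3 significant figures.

z = ln(11/4) / ln(14.4/0.657) = 1.0116 / 3.0873 = 0.3277
c = 4 / 0.657^0.3277 = 4 / 0.8714 = 4.59
A = (6/4.59)^(1/0.3277) ⇒ ln A = ln(1.307)/0.3277 = 0.8174
A = e^0.8174 ≈ 2.265 km²

2.26 km²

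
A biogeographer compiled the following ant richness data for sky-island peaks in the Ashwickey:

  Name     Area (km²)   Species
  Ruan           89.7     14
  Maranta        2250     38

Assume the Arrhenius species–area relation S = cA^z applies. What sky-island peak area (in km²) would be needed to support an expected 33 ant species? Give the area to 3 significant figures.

z = ln(38/14) / ln(2250/89.7) = 0.9985 / 3.2222 = 0.3099
c = 14 / 89.7^0.3099 = 14 / 4.029 = 3.475
A = (33/3.475)^(1/0.3099) ⇒ ln A = ln(9.496)/0.3099 = 7.2634
A = e^7.2634 ≈ 1427 km²

1430 km²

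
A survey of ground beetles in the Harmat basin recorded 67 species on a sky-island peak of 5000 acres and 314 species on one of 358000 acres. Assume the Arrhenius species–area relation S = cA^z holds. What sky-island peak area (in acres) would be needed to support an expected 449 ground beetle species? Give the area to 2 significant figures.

960000 acres

z = ln(314/67) / ln(358000/5000) = 1.5447 / 4.2711 = 0.3617
c = 67 / 5000^0.3617 = 67 / 21.77 = 3.078
A = (449/3.078)^(1/0.3617) ⇒ ln A = ln(145.9)/0.3617 = 13.7771
A = e^13.7771 ≈ 962351 acres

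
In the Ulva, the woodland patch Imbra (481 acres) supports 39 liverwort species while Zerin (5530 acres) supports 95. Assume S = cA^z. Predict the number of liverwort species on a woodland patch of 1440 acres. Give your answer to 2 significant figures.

58

z = ln(95/39) / ln(5530/481) = 0.8903 / 2.4421 = 0.3646
c = 39 / 481^0.3646 = 39 / 9.503 = 4.104
S₃ = 4.104 × 1440^0.3646 = 4.104 × 14.17 ≈ 58.17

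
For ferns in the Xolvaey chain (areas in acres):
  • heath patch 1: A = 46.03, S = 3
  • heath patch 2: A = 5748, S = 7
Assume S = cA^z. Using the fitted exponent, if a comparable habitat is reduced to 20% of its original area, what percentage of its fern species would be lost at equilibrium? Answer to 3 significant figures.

24.6%

z = ln(7/3) / ln(5748/46.03) = 0.8473 / 4.8273 = 0.1755
S_new/S_old = (A_new/A_old)^z = 0.2^0.1755 = exp(0.1755 × -1.6094) = 0.7539
Fraction lost = 1 − 0.7539 = 0.2461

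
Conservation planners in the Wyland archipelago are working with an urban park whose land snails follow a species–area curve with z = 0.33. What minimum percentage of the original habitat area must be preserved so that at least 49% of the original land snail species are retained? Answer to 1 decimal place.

11.5%

Need (A_new/A_old)^0.33 = 0.49, so A_new/A_old = 0.49^(1/0.33) = 0.49^3.03
ln(A_new/A_old) = ln 0.49 / 0.33 = -0.7133 / 0.33 = -2.1617
A_new/A_old = e^-2.1617 ≈ 0.1151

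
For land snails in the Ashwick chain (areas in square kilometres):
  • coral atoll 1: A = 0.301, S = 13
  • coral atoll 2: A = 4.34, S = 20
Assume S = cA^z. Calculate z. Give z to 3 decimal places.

Taking logs: ln S = ln c + z ln A, so z = (ln S₂ − ln S₁)/(ln A₂ − ln A₁).
z = ln(20/13) / ln(4.34/0.301) = ln(1.538) / ln(14.42) = 0.4308 / 2.6685 = 0.1614

0.161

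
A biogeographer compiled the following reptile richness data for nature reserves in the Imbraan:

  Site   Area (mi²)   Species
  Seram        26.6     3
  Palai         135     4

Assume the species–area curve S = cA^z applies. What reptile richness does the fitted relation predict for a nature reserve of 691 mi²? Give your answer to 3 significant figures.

z = ln(4/3) / ln(135/26.6) = 0.2877 / 1.6244 = 0.1771
c = 3 / 26.6^0.1771 = 3 / 1.788 = 1.678
S₃ = 1.678 × 691^0.1771 = 1.678 × 3.183 ≈ 5.341

5.34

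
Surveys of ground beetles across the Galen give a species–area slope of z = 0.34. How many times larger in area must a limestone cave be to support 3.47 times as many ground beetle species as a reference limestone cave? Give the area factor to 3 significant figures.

38.8

(A₂/A₁)^0.34 = 3.47, so A₂/A₁ = 3.47^(1/0.34) = 3.47^2.941
ln(A₂/A₁) = ln 3.47 / 0.34 = 1.2442 / 0.34 = 3.6593
A₂/A₁ = e^3.6593 ≈ 38.83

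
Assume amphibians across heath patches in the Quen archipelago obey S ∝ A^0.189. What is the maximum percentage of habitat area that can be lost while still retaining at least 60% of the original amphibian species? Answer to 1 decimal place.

93.3%

Need (A_new/A_old)^0.189 = 0.6, so A_new/A_old = 0.6^(1/0.189) = 0.6^5.291
ln(A_new/A_old) = ln 0.6 / 0.189 = -0.5108 / 0.189 = -2.7028
A_new/A_old = e^-2.7028 ≈ 0.06702
Fraction that can be lost = 1 − 0.06702 = 0.933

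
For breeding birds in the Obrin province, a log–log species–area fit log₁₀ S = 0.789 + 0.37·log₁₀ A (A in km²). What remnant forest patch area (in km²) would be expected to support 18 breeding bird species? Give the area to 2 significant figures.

18 km²

18 = 6.152 × A^0.37  ⇒  A^0.37 = 18/6.152 = 2.926
ln A = ln(2.926) / 0.37 = 1.0736 / 0.37 = 2.9017
A = e^2.9017 ≈ 18.21 km²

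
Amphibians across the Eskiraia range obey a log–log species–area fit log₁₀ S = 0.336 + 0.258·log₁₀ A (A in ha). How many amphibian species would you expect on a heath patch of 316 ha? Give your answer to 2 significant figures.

S = 2.168 × 316^0.258 = 2.168 × 4.415 ≈ 9.57

9.6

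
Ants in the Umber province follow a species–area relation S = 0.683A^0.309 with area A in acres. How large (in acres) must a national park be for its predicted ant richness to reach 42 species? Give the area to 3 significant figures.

42 = 0.683 × A^0.309  ⇒  A^0.309 = 42/0.683 = 61.49
ln A = ln(61.49) / 0.309 = 4.1189 / 0.309 = 13.3299
A = e^13.3299 ≈ 615303 acres

615000 acres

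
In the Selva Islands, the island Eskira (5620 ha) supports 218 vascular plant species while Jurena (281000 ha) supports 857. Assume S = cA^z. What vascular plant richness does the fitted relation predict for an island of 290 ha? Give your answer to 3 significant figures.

z = ln(857/218) / ln(281000/5620) = 1.3689 / 3.9120 = 0.3499
c = 218 / 5620^0.3499 = 218 / 20.52 = 10.62
S₃ = 10.62 × 290^0.3499 = 10.62 × 7.272 ≈ 77.26

77.3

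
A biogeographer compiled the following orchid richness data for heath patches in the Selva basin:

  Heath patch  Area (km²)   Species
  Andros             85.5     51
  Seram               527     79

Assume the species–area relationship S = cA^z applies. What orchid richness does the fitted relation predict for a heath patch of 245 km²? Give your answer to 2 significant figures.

66

z = ln(79/51) / ln(527/85.5) = 0.4376 / 1.8187 = 0.2406
c = 51 / 85.5^0.2406 = 51 / 2.917 = 17.49
S₃ = 17.49 × 245^0.2406 = 17.49 × 3.757 ≈ 65.7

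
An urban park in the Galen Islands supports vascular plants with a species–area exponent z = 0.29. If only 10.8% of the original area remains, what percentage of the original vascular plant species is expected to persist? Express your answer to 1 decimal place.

S_new/S_old = (A_new/A_old)^z = 0.108^0.29
= exp(0.29 × ln 0.108) = exp(0.29 × -2.2256) = exp(-0.6454) ≈ 0.5244

52.4%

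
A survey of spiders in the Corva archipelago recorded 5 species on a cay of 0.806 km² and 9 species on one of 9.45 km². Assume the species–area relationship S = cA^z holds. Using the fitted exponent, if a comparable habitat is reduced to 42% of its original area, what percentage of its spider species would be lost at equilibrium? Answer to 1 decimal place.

z = ln(9/5) / ln(9.45/0.806) = 0.5878 / 2.4617 = 0.2388
S_new/S_old = (A_new/A_old)^z = 0.42^0.2388 = exp(0.2388 × -0.8675) = 0.8129
Fraction lost = 1 − 0.8129 = 0.1871

18.7%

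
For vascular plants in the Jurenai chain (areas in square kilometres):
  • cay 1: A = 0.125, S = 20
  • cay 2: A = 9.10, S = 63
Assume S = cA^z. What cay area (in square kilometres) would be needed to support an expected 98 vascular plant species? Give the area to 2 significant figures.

47 square kilometres

z = ln(63/20) / ln(9.1/0.125) = 1.1474 / 4.2877 = 0.2676
c = 20 / 0.125^0.2676 = 20 / 0.5732 = 34.89
A = (98/34.89)^(1/0.2676) ⇒ ln A = ln(2.809)/0.2676 = 3.8594
A = e^3.8594 ≈ 47.43 square kilometres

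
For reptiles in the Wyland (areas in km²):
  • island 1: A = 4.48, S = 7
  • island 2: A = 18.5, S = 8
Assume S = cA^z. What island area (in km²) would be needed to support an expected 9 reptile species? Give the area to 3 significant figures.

64.6 km²

z = ln(8/7) / ln(18.5/4.48) = 0.1335 / 1.4181 = 0.0942
c = 7 / 4.48^0.0942 = 7 / 1.152 = 6.078
A = (9/6.078)^(1/0.0942) ⇒ ln A = ln(1.481)/0.0942 = 4.1687
A = e^4.1687 ≈ 64.63 km²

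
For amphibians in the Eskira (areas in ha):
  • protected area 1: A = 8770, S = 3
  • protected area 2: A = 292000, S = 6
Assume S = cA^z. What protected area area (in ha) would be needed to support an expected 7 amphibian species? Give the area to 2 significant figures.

640000 ha

z = ln(6/3) / ln(292000/8770) = 0.6931 / 3.5054 = 0.1977
c = 3 / 8770^0.1977 = 3 / 6.021 = 0.4983
A = (7/0.4983)^(1/0.1977) ⇒ ln A = ln(14.05)/0.1977 = 13.3641
A = e^13.3641 ≈ 636721 ha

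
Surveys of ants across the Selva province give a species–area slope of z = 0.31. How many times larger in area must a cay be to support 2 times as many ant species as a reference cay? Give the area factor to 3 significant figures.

9.36

(A₂/A₁)^0.31 = 2, so A₂/A₁ = 2^(1/0.31) = 2^3.226
ln(A₂/A₁) = ln 2 / 0.31 = 0.6931 / 0.31 = 2.2360
A₂/A₁ = e^2.2360 ≈ 9.355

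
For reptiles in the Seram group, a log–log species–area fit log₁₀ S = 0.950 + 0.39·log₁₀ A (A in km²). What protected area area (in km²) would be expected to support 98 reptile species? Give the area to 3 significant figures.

468 km²

98 = 8.913 × A^0.39  ⇒  A^0.39 = 98/8.913 = 11
ln A = ln(11) / 0.39 = 2.3975 / 0.39 = 6.1475
A = e^6.1475 ≈ 467.5 km²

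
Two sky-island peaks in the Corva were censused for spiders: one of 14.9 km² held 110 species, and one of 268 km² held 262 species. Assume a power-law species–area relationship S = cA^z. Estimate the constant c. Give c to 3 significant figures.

48.9

z = ln(S₂/S₁) / ln(A₂/A₁) = ln(262/110) / ln(268/14.9) = 0.8679 / 2.8896 = 0.3003
c = S₁ / A₁^z = 110 / 14.9^0.3003 = 110 / 2.251 = 48.87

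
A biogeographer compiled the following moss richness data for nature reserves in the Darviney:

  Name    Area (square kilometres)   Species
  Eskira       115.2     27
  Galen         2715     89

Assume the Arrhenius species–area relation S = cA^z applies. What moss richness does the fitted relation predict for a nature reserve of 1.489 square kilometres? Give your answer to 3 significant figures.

5.23

z = ln(89/27) / ln(2715/115.2) = 1.1928 / 3.1599 = 0.3775
c = 27 / 115.2^0.3775 = 27 / 6 = 4.5
S₃ = 4.5 × 1.489^0.3775 = 4.5 × 1.162 ≈ 5.23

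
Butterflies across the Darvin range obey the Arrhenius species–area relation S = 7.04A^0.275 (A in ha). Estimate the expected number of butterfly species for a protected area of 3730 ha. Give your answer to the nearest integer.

68

S = 7.04 × 3730^0.275 = 7.04 × 9.599 ≈ 67.58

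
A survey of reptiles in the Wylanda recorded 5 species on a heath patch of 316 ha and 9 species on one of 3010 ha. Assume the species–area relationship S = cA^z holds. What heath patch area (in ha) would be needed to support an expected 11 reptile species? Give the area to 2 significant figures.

6500 ha

z = ln(9/5) / ln(3010/316) = 0.5878 / 2.2540 = 0.2608
c = 5 / 316^0.2608 = 5 / 4.486 = 1.115
A = (11/1.115)^(1/0.2608) ⇒ ln A = ln(9.869)/0.2608 = 8.7792
A = e^8.7792 ≈ 6498 ha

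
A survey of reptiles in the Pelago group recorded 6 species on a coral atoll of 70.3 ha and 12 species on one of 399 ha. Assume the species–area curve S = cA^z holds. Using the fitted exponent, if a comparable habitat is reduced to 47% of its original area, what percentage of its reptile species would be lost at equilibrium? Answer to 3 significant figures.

z = ln(12/6) / ln(399/70.3) = 0.6931 / 1.7362 = 0.3992
S_new/S_old = (A_new/A_old)^z = 0.47^0.3992 = exp(0.3992 × -0.7550) = 0.7398
Fraction lost = 1 − 0.7398 = 0.2602

26.0%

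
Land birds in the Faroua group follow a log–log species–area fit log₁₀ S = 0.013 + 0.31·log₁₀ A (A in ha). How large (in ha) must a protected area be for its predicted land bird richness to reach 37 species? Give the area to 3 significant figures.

104000 ha

37 = 1.03 × A^0.31  ⇒  A^0.31 = 37/1.03 = 35.91
ln A = ln(35.91) / 0.31 = 3.5810 / 0.31 = 11.5516
A = e^11.5516 ≈ 103939 ha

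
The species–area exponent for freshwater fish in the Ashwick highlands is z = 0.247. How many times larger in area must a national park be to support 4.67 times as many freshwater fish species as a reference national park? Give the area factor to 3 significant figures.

513

(A₂/A₁)^0.247 = 4.67, so A₂/A₁ = 4.67^(1/0.247) = 4.67^4.049
ln(A₂/A₁) = ln 4.67 / 0.247 = 1.5412 / 0.247 = 6.2395
A₂/A₁ = e^6.2395 ≈ 512.6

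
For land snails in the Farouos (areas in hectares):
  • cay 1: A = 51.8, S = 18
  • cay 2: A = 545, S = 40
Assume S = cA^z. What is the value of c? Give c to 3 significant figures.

4.72

z = ln(S₂/S₁) / ln(A₂/A₁) = ln(40/18) / ln(545/51.8) = 0.7985 / 2.3534 = 0.3393
c = S₁ / A₁^z = 18 / 51.8^0.3393 = 18 / 3.817 = 4.716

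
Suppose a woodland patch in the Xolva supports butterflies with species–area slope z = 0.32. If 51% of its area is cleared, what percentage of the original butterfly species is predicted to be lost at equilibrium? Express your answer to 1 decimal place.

S_new/S_old = (A_new/A_old)^z = 0.49^0.32
= exp(0.32 × ln 0.49) = exp(0.32 × -0.7133) = exp(-0.2283) ≈ 0.7959
Fraction lost = 1 − 0.7959 = 0.2041

20.4%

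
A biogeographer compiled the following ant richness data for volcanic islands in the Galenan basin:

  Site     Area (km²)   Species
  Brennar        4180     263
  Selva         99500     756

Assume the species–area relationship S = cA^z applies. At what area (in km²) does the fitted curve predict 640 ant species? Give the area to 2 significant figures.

60000 km²

z = ln(756/263) / ln(99500/4180) = 1.0559 / 3.1698 = 0.3331
c = 263 / 4180^0.3331 = 263 / 16.08 = 16.36
A = (640/16.36)^(1/0.3331) ⇒ ln A = ln(39.12)/0.3331 = 11.0078
A = e^11.0078 ≈ 60346 km²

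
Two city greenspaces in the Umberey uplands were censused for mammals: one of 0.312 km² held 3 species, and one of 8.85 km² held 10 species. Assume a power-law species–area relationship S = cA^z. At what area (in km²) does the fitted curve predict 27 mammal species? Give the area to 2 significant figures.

140 km²

z = ln(10/3) / ln(8.85/0.312) = 1.2040 / 3.3452 = 0.3599
c = 3 / 0.312^0.3599 = 3 / 0.6576 = 4.562
A = (27/4.562)^(1/0.3599) ⇒ ln A = ln(5.918)/0.3599 = 4.9401
A = e^4.9401 ≈ 139.8 km²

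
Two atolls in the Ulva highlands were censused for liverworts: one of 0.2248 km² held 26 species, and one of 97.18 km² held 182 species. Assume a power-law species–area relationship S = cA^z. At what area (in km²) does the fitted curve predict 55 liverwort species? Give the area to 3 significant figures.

2.33 km²

z = ln(182/26) / ln(97.18/0.2248) = 1.9459 / 6.0691 = 0.3206
c = 26 / 0.2248^0.3206 = 26 / 0.6197 = 41.96
A = (55/41.96)^(1/0.3206) ⇒ ln A = ln(1.311)/0.3206 = 0.8443
A = e^0.8443 ≈ 2.326 km²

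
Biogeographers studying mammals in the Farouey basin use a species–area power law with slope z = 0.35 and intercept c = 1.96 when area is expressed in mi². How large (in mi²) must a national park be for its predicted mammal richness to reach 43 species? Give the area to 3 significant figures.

43 = 1.96 × A^0.35  ⇒  A^0.35 = 43/1.96 = 21.94
ln A = ln(21.94) / 0.35 = 3.0883 / 0.35 = 8.8236
A = e^8.8236 ≈ 6793 mi²

6790 mi²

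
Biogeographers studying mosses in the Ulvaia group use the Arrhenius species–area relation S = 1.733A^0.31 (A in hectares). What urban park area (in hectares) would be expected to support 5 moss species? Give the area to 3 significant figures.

30.5 hectares

5 = 1.733 × A^0.31  ⇒  A^0.31 = 5/1.733 = 2.885
ln A = ln(2.885) / 0.31 = 1.0596 / 0.31 = 3.4180
A = e^3.4180 ≈ 30.51 hectares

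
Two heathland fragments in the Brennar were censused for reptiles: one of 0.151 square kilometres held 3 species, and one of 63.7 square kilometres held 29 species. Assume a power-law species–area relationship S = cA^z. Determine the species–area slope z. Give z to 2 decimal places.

Taking logs: ln S = ln c + z ln A, so z = (ln S₂ − ln S₁)/(ln A₂ − ln A₁).
z = ln(29/3) / ln(63.7/0.151) = ln(9.667) / ln(421.9) = 2.2687 / 6.0447 = 0.3753

0.38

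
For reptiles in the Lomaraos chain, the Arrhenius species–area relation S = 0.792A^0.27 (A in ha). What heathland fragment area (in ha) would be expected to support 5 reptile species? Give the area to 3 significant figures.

5 = 0.792 × A^0.27  ⇒  A^0.27 = 5/0.792 = 6.313
ln A = ln(6.313) / 0.27 = 1.8426 / 0.27 = 6.8246
A = e^6.8246 ≈ 920.2 ha

920 ha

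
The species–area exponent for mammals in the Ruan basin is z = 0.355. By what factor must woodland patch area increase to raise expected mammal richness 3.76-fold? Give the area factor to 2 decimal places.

(A₂/A₁)^0.355 = 3.76, so A₂/A₁ = 3.76^(1/0.355) = 3.76^2.817
ln(A₂/A₁) = ln 3.76 / 0.355 = 1.3244 / 0.355 = 3.7308
A₂/A₁ = e^3.7308 ≈ 41.71

41.71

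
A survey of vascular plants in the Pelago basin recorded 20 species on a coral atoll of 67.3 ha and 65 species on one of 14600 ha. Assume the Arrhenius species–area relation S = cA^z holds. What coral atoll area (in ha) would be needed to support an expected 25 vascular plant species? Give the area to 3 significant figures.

z = ln(65/20) / ln(14600/67.3) = 1.1787 / 5.3796 = 0.2191
c = 20 / 67.3^0.2191 = 20 / 2.515 = 7.953
A = (25/7.953)^(1/0.2191) ⇒ ln A = ln(3.144)/0.2191 = 5.2276
A = e^5.2276 ≈ 186.4 ha

186 ha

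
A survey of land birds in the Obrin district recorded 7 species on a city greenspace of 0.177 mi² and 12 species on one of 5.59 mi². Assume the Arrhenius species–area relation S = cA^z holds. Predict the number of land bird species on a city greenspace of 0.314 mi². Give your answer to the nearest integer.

8

z = ln(12/7) / ln(5.59/0.177) = 0.5390 / 3.4526 = 0.1561
c = 7 / 0.177^0.1561 = 7 / 0.7631 = 9.173
S₃ = 9.173 × 0.314^0.1561 = 9.173 × 0.8346 ≈ 7.655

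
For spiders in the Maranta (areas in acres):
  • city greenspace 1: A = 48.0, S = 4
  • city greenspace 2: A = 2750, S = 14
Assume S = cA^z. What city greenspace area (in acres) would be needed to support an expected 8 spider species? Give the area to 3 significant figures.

451 acres

z = ln(14/4) / ln(2750/48) = 1.2528 / 4.0482 = 0.3095
c = 4 / 48^0.3095 = 4 / 3.313 = 1.207
A = (8/1.207)^(1/0.3095) ⇒ ln A = ln(6.627)/0.3095 = 6.1110
A = e^6.1110 ≈ 450.8 acres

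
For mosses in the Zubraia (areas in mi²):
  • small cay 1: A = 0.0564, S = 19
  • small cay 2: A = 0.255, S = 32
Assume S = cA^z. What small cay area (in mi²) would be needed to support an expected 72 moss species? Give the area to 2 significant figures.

z = ln(32/19) / ln(0.255/0.0564) = 0.5213 / 1.5088 = 0.3455
c = 19 / 0.0564^0.3455 = 19 / 0.3703 = 51.31
A = (72/51.31)^(1/0.3455) ⇒ ln A = ln(1.403)/0.3455 = 0.9806
A = e^0.9806 ≈ 2.666 mi²

2.7 mi²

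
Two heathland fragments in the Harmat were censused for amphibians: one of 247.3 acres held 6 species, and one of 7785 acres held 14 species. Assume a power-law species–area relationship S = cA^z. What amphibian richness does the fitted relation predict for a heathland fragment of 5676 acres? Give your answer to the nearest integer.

z = ln(14/6) / ln(7785/247.3) = 0.8473 / 3.4494 = 0.2456
c = 6 / 247.3^0.2456 = 6 / 3.871 = 1.55
S₃ = 1.55 × 5676^0.2456 = 1.55 × 8.359 ≈ 12.95

13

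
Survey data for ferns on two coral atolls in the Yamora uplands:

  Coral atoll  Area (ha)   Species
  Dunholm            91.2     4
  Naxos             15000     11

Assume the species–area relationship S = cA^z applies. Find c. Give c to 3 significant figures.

1.63

z = ln(S₂/S₁) / ln(A₂/A₁) = ln(11/4) / ln(15000/91.2) = 1.0116 / 5.1028 = 0.1982
c = S₁ / A₁^z = 4 / 91.2^0.1982 = 4 / 2.447 = 1.635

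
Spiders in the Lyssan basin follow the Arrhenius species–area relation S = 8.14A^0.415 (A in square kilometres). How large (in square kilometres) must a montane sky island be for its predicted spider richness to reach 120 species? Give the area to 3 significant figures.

120 = 8.14 × A^0.415  ⇒  A^0.415 = 120/8.14 = 14.74
ln A = ln(14.74) / 0.415 = 2.6907 / 0.415 = 6.4836
A = e^6.4836 ≈ 654.3 square kilometres

654 square kilometres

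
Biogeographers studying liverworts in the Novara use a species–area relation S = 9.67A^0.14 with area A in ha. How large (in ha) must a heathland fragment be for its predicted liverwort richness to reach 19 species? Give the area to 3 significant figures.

19 = 9.67 × A^0.14  ⇒  A^0.14 = 19/9.67 = 1.965
ln A = ln(1.965) / 0.14 = 0.6754 / 0.14 = 4.8244
A = e^4.8244 ≈ 124.5 ha

125 ha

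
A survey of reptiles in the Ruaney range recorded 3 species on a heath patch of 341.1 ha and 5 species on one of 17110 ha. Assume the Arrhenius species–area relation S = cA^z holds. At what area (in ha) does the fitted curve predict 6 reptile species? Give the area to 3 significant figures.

69200 ha

z = ln(5/3) / ln(17110/341.1) = 0.5108 / 3.9152 = 0.1305
c = 3 / 341.1^0.1305 = 3 / 2.14 = 1.402
A = (6/1.402)^(1/0.1305) ⇒ ln A = ln(4.281)/0.1305 = 11.1448
A = e^11.1448 ≈ 69205 ha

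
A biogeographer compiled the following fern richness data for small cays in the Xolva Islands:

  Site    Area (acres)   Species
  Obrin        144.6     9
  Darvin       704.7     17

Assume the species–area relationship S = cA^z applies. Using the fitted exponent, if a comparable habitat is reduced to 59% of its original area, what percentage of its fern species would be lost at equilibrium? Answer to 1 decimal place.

z = ln(17/9) / ln(704.7/144.6) = 0.6360 / 1.5838 = 0.4016
S_new/S_old = (A_new/A_old)^z = 0.59^0.4016 = exp(0.4016 × -0.5276) = 0.8091
Fraction lost = 1 − 0.8091 = 0.1909

19.1%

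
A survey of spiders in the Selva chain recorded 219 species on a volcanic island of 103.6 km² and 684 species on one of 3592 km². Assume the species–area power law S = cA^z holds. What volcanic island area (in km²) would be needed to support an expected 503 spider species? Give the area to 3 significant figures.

1380 km²

z = ln(684/219) / ln(3592/103.6) = 1.1389 / 3.5459 = 0.3212
c = 219 / 103.6^0.3212 = 219 / 4.439 = 49.33
A = (503/49.33)^(1/0.3212) ⇒ ln A = ln(10.2)/0.3212 = 7.2295
A = e^7.2295 ≈ 1379 km²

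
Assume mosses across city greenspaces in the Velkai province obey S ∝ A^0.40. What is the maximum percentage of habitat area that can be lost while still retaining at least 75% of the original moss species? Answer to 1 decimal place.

Need (A_new/A_old)^0.4 = 0.75, so A_new/A_old = 0.75^(1/0.4) = 0.75^2.5
ln(A_new/A_old) = ln 0.75 / 0.4 = -0.2877 / 0.4 = -0.7192
A_new/A_old = e^-0.7192 ≈ 0.4871
Fraction that can be lost = 1 − 0.4871 = 0.5129

51.3%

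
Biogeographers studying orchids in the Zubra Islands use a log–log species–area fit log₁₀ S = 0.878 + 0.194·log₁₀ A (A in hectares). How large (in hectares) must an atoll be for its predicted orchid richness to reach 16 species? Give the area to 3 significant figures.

48.0 hectares

16 = 7.551 × A^0.194  ⇒  A^0.194 = 16/7.551 = 2.119
ln A = ln(2.119) / 0.194 = 0.7509 / 0.194 = 3.8707
A = e^3.8707 ≈ 47.98 hectares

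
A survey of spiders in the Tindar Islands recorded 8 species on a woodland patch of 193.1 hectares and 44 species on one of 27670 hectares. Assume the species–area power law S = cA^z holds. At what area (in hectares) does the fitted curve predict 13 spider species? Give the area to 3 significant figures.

794 hectares

z = ln(44/8) / ln(27670/193.1) = 1.7047 / 4.9649 = 0.3434
c = 8 / 193.1^0.3434 = 8 / 6.093 = 1.313
A = (13/1.313)^(1/0.3434) ⇒ ln A = ln(9.901)/0.3434 = 6.6772
A = e^6.6772 ≈ 794.1 hectares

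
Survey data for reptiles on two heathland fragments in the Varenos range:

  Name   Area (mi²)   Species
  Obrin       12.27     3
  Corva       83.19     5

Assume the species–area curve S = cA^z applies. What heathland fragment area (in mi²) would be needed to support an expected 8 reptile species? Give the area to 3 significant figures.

484 mi²

z = ln(5/3) / ln(83.19/12.27) = 0.5108 / 1.9140 = 0.2669
c = 3 / 12.27^0.2669 = 3 / 1.953 = 1.536
A = (8/1.536)^(1/0.2669) ⇒ ln A = ln(5.207)/0.2669 = 6.1821
A = e^6.1821 ≈ 484 mi²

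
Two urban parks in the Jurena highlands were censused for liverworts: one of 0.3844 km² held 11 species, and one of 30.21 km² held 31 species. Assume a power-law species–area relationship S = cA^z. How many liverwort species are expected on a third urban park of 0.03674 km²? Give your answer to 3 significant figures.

6.30

z = ln(31/11) / ln(30.21/0.3844) = 1.0361 / 4.3642 = 0.2374
c = 11 / 0.3844^0.2374 = 11 / 0.7969 = 13.8
S₃ = 13.8 × 0.03674^0.2374 = 13.8 × 0.4564 ≈ 6.3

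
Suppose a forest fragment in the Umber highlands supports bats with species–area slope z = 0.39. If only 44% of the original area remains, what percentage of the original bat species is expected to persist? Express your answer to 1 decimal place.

72.6%

S_new/S_old = (A_new/A_old)^z = 0.44^0.39
= exp(0.39 × ln 0.44) = exp(0.39 × -0.8210) = exp(-0.3202) ≈ 0.726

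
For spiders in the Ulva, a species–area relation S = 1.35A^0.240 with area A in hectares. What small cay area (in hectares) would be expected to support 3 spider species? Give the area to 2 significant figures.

28 hectares

3 = 1.35 × A^0.24  ⇒  A^0.24 = 3/1.35 = 2.222
ln A = ln(2.222) / 0.24 = 0.7985 / 0.24 = 3.3271
A = e^3.3271 ≈ 27.86 hectares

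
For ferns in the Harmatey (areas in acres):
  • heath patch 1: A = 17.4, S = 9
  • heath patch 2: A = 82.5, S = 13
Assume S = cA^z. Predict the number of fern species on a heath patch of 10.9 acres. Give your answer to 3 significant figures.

z = ln(13/9) / ln(82.5/17.4) = 0.3677 / 1.5563 = 0.2363
c = 9 / 17.4^0.2363 = 9 / 1.964 = 4.583
S₃ = 4.583 × 10.9^0.2363 = 4.583 × 1.758 ≈ 8.058

8.06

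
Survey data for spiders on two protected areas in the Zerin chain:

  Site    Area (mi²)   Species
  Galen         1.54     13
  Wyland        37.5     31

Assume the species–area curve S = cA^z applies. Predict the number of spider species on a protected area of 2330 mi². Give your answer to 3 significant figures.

z = ln(31/13) / ln(37.5/1.54) = 0.8690 / 3.1926 = 0.2722
c = 13 / 1.54^0.2722 = 13 / 1.125 = 11.56
S₃ = 11.56 × 2330^0.2722 = 11.56 × 8.253 ≈ 95.39

95.4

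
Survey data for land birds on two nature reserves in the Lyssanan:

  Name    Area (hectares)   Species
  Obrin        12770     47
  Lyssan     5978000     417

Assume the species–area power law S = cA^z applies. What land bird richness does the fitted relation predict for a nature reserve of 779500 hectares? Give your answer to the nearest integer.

202

z = ln(417/47) / ln(5978000/12770) = 2.1829 / 6.1487 = 0.3550
c = 47 / 12770^0.3550 = 47 / 28.69 = 1.638
S₃ = 1.638 × 779500^0.3550 = 1.638 × 123.5 ≈ 202.3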